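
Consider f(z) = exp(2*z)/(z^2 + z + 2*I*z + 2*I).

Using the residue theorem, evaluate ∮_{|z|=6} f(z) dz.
pi*(-4/5 + 2*I/5)*exp(-4*I) + pi*(4/5 - 2*I/5)*exp(-2)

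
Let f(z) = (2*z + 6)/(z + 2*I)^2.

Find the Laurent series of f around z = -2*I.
(6 - 4*I)/(z + 2*I)^2 + 2/(z + 2*I)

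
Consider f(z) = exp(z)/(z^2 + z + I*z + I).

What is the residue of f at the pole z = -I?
Write f(z) = P(z)/Q(z) with P(z) = exp(z) and Q(z) = z^2 + z + I*z + I.
The denominator factors as Q(z) = (z + I)*(z + 1), so z = -I is a simple zero of Q and P is analytic there; z = -I is therefore a simple pole and
  Res(f, z₀) = P(z₀)/Q'(z₀).

Q'(z) = 2*z + 1 + I, so Q'(-I) = 1 - I.
P(-I) = exp(-I).

Res(f, -I) = (exp(-I))/(1 - I) = (1/2 + I/2)*exp(-I)

Final answer: (1/2 + I/2)*exp(-I)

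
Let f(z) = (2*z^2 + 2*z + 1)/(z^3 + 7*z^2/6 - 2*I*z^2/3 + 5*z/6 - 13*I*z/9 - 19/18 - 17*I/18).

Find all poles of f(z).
The singularities of f are the zeros of the denominator. Factoring,
  z^3 + 7*z^2/6 - 2*I*z^2/3 + 5*z/6 - 13*I*z/9 - 19/18 - 17*I/18 = (z - 1/2 - 2*I/3)*(z + 1 + I)*(z + 2/3 - I)
so the candidates are z = 1/2 + 2*I/3, z = -1 - I, z = -2/3 + I.

Check the numerator P(z) = 2*z^2 + 2*z + 1 at each one:
  P(1/2 + 2*I/3) = 29/18 + 8*I/3 ≠ 0, so z = 1/2 + 2*I/3 is a (simple) pole.
  P(-1 - I) = -1 + 2*I ≠ 0, so z = -1 - I is a (simple) pole.
  P(-2/3 + I) = -13/9 - 2*I/3 ≠ 0, so z = -2/3 + I is a (simple) pole.

Poles of f: {-1 - I, -2/3 + I, 1/2 + 2*I/3}

Final answer: {-1 - I, -2/3 + I, 1/2 + 2*I/3}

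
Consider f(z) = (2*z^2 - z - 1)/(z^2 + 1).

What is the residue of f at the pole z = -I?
-1/2 - 3*I/2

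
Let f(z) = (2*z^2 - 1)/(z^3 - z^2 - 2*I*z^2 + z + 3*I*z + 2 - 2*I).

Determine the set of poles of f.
The singularities of f are the zeros of the denominator. Factoring,
  z^3 - z^2 - 2*I*z^2 + z + 3*I*z + 2 - 2*I = (z - I)*(z - 1 + I)*(z - 2*I)
so the candidates are z = I, z = 1 - I, z = 2*I.

Check the numerator P(z) = 2*z^2 - 1 at each one:
  P(I) = -3 ≠ 0, so z = I is a (simple) pole.
  P(1 - I) = -1 - 4*I ≠ 0, so z = 1 - I is a (simple) pole.
  P(2*I) = -9 ≠ 0, so z = 2*I is a (simple) pole.

Poles of f: {I, 2*I, 1 - I}

Final answer: {I, 2*I, 1 - I}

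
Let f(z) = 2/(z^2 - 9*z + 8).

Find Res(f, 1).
-2/7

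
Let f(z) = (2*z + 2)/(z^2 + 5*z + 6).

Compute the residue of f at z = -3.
4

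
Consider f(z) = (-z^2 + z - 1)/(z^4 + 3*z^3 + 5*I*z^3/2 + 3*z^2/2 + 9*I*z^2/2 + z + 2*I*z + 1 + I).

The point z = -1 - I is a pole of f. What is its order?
Factor the denominator:
  z^4 + 3*z^3 + 5*I*z^3/2 + 3*z^2/2 + 9*I*z^2/2 + z + 2*I*z + 1 + I = (z + 1 + I)^3*(z - I/2)

The numerator P(z) = -z^2 + z - 1 has P(-1 - I) = -2 - 3*I ≠ 0, so no factor of (z + 1 + I) cancels.
Near z = -1 - I we can therefore write f(z) = g(z)/(z + 1 + I)^3 with g analytic at -1 - I and g(-1 - I) ≠ 0 (g is the numerator divided by the remaining denominator factors).

Hence z = -1 - I is a pole of order 3.

Final answer: 3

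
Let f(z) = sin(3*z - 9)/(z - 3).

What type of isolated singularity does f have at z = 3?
Let u = z - 3. The argument of sin is 3*z - 9 = 3u, so
  f = sin(3u)/u = ((3u) - (3u)^3/6 + ...)/u = 3 - (9/2)*u^2 + ...
The Laurent expansion about u = 0 has no negative powers; equivalently lim_{z→3} f(z) = 3 exists and is finite.
So the singularity is removable.

Final answer: removable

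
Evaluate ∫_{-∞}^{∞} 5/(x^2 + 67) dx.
Let f(z) = 5/(z^2 + 67). The denominator has no real zeros and deg Q - deg P = 2 ≥ 2, so the integral of f over the upper semicircle |z| = R tends to 0 as R → ∞. Closing the contour in the upper half-plane,
  ∫_{-∞}^{∞} f(x) dx = 2πi · Σ Res(f, z_k)  over the poles with Im z_k > 0.

Zeros of the denominator: z^2 + 67 = 0 gives z = ±sqrt(67)*I.
Upper half-plane: z = sqrt(67)*I (simple).

Each pole is a simple zero of Q(z) = z^2 + 67, so Res(f, z₀) = P(z₀)/Q'(z₀) with P(z) = 5, Q'(z) = 2*z:
  Res(f, sqrt(67)*I) = (5)/(2*sqrt(67)*I) = -5*sqrt(67)*I/134

∫_{-∞}^{∞} f(x) dx = 2πi · (-5*sqrt(67)*I/134) = 5*sqrt(67)*pi/67

Final answer: 5*sqrt(67)*pi/67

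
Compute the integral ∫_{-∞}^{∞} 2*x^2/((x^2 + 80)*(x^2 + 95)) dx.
2*pi*(-4*sqrt(5) + sqrt(95))/15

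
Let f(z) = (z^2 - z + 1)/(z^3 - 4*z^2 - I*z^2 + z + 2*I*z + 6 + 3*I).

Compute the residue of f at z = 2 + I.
-1/10 - 4*I/5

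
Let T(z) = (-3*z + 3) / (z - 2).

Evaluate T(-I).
Substitute z = -I:
  numerator:   -3*(-I) + 3 = 3 + 3*I
  denominator: (-I) - 2 = -2 - I
T(-I) = (3 + 3*I)/(-2 - I); multiplying numerator and denominator by the conjugate -2 + I gives (-9 - 3*I)/5 = -9/5 - 3*I/5

Final answer: -9/5 - 3*I/5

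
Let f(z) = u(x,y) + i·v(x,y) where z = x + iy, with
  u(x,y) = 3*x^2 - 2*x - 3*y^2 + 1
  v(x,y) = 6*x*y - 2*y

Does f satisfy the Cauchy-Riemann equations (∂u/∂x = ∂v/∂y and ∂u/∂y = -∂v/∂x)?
∂u/∂x = 6*x - 2
∂v/∂y = 6*x - 2
∂u/∂y = -6*y
∂v/∂x = 6*y
∂u/∂x = ∂v/∂y and ∂u/∂y = -∂v/∂x hold identically; f is analytic.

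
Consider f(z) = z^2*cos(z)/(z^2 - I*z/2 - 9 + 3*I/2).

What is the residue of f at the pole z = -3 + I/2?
(-216/145 + 109*I/290)*cos(3 - I/2)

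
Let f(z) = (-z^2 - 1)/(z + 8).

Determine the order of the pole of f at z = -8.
Factor the denominator:
  z + 8 = (z + 8)

The numerator P(z) = -z^2 - 1 has P(-8) = -65 ≠ 0, so no factor of (z + 8) cancels.
Near z = -8 we can therefore write f(z) = g(z)/(z + 8) with g analytic at -8 and g(-8) ≠ 0 (g is just the numerator).

Hence z = -8 is a pole of order 1.

Final answer: 1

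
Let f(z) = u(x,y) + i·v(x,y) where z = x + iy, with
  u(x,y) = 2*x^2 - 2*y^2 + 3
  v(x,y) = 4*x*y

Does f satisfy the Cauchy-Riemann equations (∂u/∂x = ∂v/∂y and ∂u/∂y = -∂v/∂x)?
∂u/∂x = 4*x
∂v/∂y = 4*x
∂u/∂y = -4*y
∂v/∂x = 4*y
∂u/∂x = ∂v/∂y and ∂u/∂y = -∂v/∂x hold identically; f is analytic.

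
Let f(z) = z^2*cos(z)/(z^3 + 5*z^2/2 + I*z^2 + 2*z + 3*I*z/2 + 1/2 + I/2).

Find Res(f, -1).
Write f(z) = P(z)/Q(z) with P(z) = z^2*cos(z) and Q(z) = z^3 + 5*z^2/2 + I*z^2 + 2*z + 3*I*z/2 + 1/2 + I/2.
The denominator factors as Q(z) = (z + 1/2)*(z + 1)*(z + 1 + I), so z = -1 is a simple zero of Q and P is analytic there; z = -1 is therefore a simple pole and
  Res(f, z₀) = P(z₀)/Q'(z₀).

Q'(z) = 3*z^2 + 5*z + 2*I*z + 2 + 3*I/2, so Q'(-1) = -I/2.
P(-1) = cos(1).

Res(f, -1) = (cos(1))/(-I/2) = 2*I*cos(1)

Final answer: 2*I*cos(1)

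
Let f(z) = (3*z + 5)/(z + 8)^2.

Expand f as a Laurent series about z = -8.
Put w = z - (-8), i.e. z = w - 8. The denominator is w^2, so it suffices to rewrite the numerator in powers of w.

P(z) = 3*z + 5
P(w - 8) = -19 + 3*w

Dividing each term by w^2:
  f = -19/w^2 + 3/w

Substituting back w = z + 8:
  f(z) = -19/(z + 8)^2 + 3/(z + 8)

The series is finite because the numerator is a polynomial; the negative powers form the principal part, and the coefficient of 1/(z + 8) gives Res(f, -8) = 3.

Final answer: -19/(z + 8)^2 + 3/(z + 8)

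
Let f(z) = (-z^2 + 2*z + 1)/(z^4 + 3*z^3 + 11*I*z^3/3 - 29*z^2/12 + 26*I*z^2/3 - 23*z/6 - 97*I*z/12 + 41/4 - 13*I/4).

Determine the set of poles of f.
The singularities of f are the zeros of the denominator. Factoring,
  z^4 + 3*z^3 + 11*I*z^3/3 - 29*z^2/12 + 26*I*z^2/3 - 23*z/6 - 97*I*z/12 + 41/4 - 13*I/4 = (z + 3)*(z - 1 - I/3)*(z + 1/2 + I)*(z + 1/2 + 3*I)
so the candidates are z = -3, z = 1 + I/3, z = -1/2 - I, z = -1/2 - 3*I.

Check the numerator P(z) = -z^2 + 2*z + 1 at each one:
  P(-3) = -14 ≠ 0, so z = -3 is a (simple) pole.
  P(1 + I/3) = 19/9 ≠ 0, so z = 1 + I/3 is a (simple) pole.
  P(-1/2 - I) = 3/4 - 3*I ≠ 0, so z = -1/2 - I is a (simple) pole.
  P(-1/2 - 3*I) = 35/4 - 9*I ≠ 0, so z = -1/2 - 3*I is a (simple) pole.

Poles of f: {-3, -1/2 - 3*I, -1/2 - I, 1 + I/3}

Final answer: {-3, -1/2 - 3*I, -1/2 - I, 1 + I/3}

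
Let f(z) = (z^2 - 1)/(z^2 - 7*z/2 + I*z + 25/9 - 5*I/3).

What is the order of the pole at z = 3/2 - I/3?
Factor the denominator:
  z^2 - 7*z/2 + I*z + 25/9 - 5*I/3 = (z - 3/2 + I/3)*(z - 2 + 2*I/3)

The numerator P(z) = z^2 - 1 has P(3/2 - I/3) = 41/36 - I ≠ 0, so no factor of (z - 3/2 + I/3) cancels.
Near z = 3/2 - I/3 we can therefore write f(z) = g(z)/(z - 3/2 + I/3) with g analytic at 3/2 - I/3 and g(3/2 - I/3) ≠ 0 (g is the numerator divided by the remaining denominator factors).

Hence z = 3/2 - I/3 is a pole of order 1.

Final answer: 1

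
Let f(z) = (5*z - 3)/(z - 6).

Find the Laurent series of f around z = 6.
Put w = z - (6), i.e. z = w + 6. The denominator is w, so it suffices to rewrite the numerator in powers of w.

P(z) = 5*z - 3
P(w + 6) = 27 + 5*w

Dividing each term by w:
  f = 27/w + 5

Substituting back w = z - 6:
  f(z) = 27/(z - 6) + 5

The series is finite because the numerator is a polynomial; the negative powers form the principal part, and the coefficient of 1/(z - 6) gives Res(f, 6) = 27.

Final answer: 27/(z - 6) + 5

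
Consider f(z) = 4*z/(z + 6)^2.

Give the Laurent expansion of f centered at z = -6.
Put w = z - (-6), i.e. z = w - 6. The denominator is w^2, so it suffices to rewrite the numerator in powers of w.

P(z) = 4*z
P(w - 6) = -24 + 4*w

Dividing each term by w^2:
  f = -24/w^2 + 4/w

Substituting back w = z + 6:
  f(z) = -24/(z + 6)^2 + 4/(z + 6)

The series is finite because the numerator is a polynomial; the negative powers form the principal part, and the coefficient of 1/(z + 6) gives Res(f, -6) = 4.

Final answer: -24/(z + 6)^2 + 4/(z + 6)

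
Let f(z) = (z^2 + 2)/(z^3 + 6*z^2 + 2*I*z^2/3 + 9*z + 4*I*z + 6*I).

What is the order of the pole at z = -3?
Factor the denominator:
  z^3 + 6*z^2 + 2*I*z^2/3 + 9*z + 4*I*z + 6*I = (z + 3)^2*(z + 2*I/3)

The numerator P(z) = z^2 + 2 has P(-3) = 11 ≠ 0, so no factor of (z + 3) cancels.
Near z = -3 we can therefore write f(z) = g(z)/(z + 3)^2 with g analytic at -3 and g(-3) ≠ 0 (g is the numerator divided by the remaining denominator factors).

Hence z = -3 is a pole of order 2.

Final answer: 2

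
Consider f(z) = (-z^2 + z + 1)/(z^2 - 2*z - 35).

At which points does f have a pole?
The singularities of f are the zeros of the denominator. Factoring,
  z^2 - 2*z - 35 = (z - 7)*(z + 5)
so the candidates are z = 7, z = -5.

Check the numerator P(z) = -z^2 + z + 1 at each one:
  P(7) = -41 ≠ 0, so z = 7 is a (simple) pole.
  P(-5) = -29 ≠ 0, so z = -5 is a (simple) pole.

Poles of f: {-5, 7}

Final answer: {-5, 7}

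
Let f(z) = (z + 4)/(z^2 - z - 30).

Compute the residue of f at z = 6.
10/11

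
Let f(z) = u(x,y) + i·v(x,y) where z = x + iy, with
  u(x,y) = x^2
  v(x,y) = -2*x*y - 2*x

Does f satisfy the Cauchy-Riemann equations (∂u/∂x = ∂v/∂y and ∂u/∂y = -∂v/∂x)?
∂u/∂x = 2*x
∂v/∂y = -2*x
∂u/∂y = 0
∂v/∂x = -2*y - 2
∂u/∂x ≠ ∂v/∂y and ∂u/∂y ≠ -∂v/∂x; the Cauchy-Riemann equations are not satisfied, so f is not analytic.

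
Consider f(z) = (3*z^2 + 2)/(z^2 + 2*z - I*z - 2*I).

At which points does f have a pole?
The singularities of f are the zeros of the denominator. Factoring,
  z^2 + 2*z - I*z - 2*I = (z + 2)*(z - I)
so the candidates are z = -2, z = I.

Check the numerator P(z) = 3*z^2 + 2 at each one:
  P(-2) = 14 ≠ 0, so z = -2 is a (simple) pole.
  P(I) = -1 ≠ 0, so z = I is a (simple) pole.

Poles of f: {-2, I}

Final answer: {-2, I}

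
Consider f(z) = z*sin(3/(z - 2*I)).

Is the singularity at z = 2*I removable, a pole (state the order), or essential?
essential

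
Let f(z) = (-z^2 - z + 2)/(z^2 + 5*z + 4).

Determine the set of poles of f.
The singularities of f are the zeros of the denominator. Factoring,
  z^2 + 5*z + 4 = (z + 4)*(z + 1)
so the candidates are z = -4, z = -1.

Check the numerator P(z) = -z^2 - z + 2 at each one:
  P(-4) = -10 ≠ 0, so z = -4 is a (simple) pole.
  P(-1) = 2 ≠ 0, so z = -1 is a (simple) pole.

Poles of f: {-4, -1}

Final answer: {-4, -1}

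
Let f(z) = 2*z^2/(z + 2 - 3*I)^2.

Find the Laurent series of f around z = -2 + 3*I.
Put w = z - (-2 + 3*I), i.e. z = w - 2 + 3*I. The denominator is w^2, so it suffices to rewrite the numerator in powers of w.

P(z) = 2*z^2
P(w - 2 + 3*I) = -10 - 24*I + (-8 + 12*I)*w + 2*w^2

Dividing each term by w^2:
  f = (-10 - 24*I)/w^2 + (-8 + 12*I)/w + 2

Substituting back w = z + 2 - 3*I:
  f(z) = (-10 - 24*I)/(z + 2 - 3*I)^2 + (-8 + 12*I)/(z + 2 - 3*I) + 2

The series is finite because the numerator is a polynomial; the negative powers form the principal part, and the coefficient of 1/(z + 2 - 3*I) gives Res(f, -2 + 3*I) = -8 + 12*I.

Final answer: (-10 - 24*I)/(z + 2 - 3*I)^2 + (-8 + 12*I)/(z + 2 - 3*I) + 2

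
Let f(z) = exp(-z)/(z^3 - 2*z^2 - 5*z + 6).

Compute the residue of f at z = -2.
Write f(z) = P(z)/Q(z) with P(z) = exp(-z) and Q(z) = z^3 - 2*z^2 - 5*z + 6.
The denominator factors as Q(z) = (z - 1)*(z - 3)*(z + 2), so z = -2 is a simple zero of Q and P is analytic there; z = -2 is therefore a simple pole and
  Res(f, z₀) = P(z₀)/Q'(z₀).

Q'(z) = 3*z^2 - 4*z - 5, so Q'(-2) = 15.
P(-2) = exp(2).

Res(f, -2) = (exp(2))/(15) = exp(2)/15

Final answer: exp(2)/15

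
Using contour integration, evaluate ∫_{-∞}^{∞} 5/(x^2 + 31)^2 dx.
5*sqrt(31)*pi/1922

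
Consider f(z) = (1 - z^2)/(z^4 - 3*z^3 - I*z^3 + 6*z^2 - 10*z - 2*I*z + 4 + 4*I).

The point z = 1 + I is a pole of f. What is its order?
Factor the denominator:
  z^4 - 3*z^3 - I*z^3 + 6*z^2 - 10*z - 2*I*z + 4 + 4*I = (z - 1 - I)^3*(z + 2*I)

The numerator P(z) = 1 - z^2 has P(1 + I) = 1 - 2*I ≠ 0, so no factor of (z - 1 - I) cancels.
Near z = 1 + I we can therefore write f(z) = g(z)/(z - 1 - I)^3 with g analytic at 1 + I and g(1 + I) ≠ 0 (g is the numerator divided by the remaining denominator factors).

Hence z = 1 + I is a pole of order 3.

Final answer: 3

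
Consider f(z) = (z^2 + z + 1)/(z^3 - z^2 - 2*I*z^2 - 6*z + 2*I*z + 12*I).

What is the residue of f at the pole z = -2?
3/20 - 3*I/20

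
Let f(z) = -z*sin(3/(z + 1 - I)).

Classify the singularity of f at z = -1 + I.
Let u = z + 1 - I. Then
  sin(3/u) = Σ_{k≥0} (-1)^k (3)^(2k+1)/((2k+1)!·u^(2k+1)) = 3/u - 9/(2*u^3) + 81/(40*u^5) + ...
which has infinitely many negative powers of u, so sin(3/(z + 1 - I)) has an essential singularity at z = -1 + I.
The extra factor z is a nonzero polynomial; if the product had at most a pole at z = -1 + I, dividing by that polynomial would leave sin(3/(z + 1 - I)) with at most a pole too — contradiction. (Equivalently, the product's Laurent series still has infinitely many negative powers.)
So the singularity is essential.

Final answer: essential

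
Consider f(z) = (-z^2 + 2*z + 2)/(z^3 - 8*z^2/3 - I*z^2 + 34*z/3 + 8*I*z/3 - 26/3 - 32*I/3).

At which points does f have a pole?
The singularities of f are the zeros of the denominator. Factoring,
  z^3 - 8*z^2/3 - I*z^2 + 34*z/3 + 8*I*z/3 - 26/3 - 32*I/3 = (z - 1 + 3*I)*(z - 1 - I)*(z - 2/3 - 3*I)
so the candidates are z = 1 - 3*I, z = 1 + I, z = 2/3 + 3*I.

Check the numerator P(z) = -z^2 + 2*z + 2 at each one:
  P(1 - 3*I) = 12 ≠ 0, so z = 1 - 3*I is a (simple) pole.
  P(1 + I) = 4 ≠ 0, so z = 1 + I is a (simple) pole.
  P(2/3 + 3*I) = 107/9 + 2*I ≠ 0, so z = 2/3 + 3*I is a (simple) pole.

Poles of f: {2/3 + 3*I, 1 - 3*I, 1 + I}

Final answer: {2/3 + 3*I, 1 - 3*I, 1 + I}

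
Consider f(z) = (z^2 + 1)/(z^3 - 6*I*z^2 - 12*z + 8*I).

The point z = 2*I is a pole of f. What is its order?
Factor the denominator:
  z^3 - 6*I*z^2 - 12*z + 8*I = (z - 2*I)^3

The numerator P(z) = z^2 + 1 has P(2*I) = -3 ≠ 0, so no factor of (z - 2*I) cancels.
Near z = 2*I we can therefore write f(z) = g(z)/(z - 2*I)^3 with g analytic at 2*I and g(2*I) ≠ 0 (g is just the numerator).

Hence z = 2*I is a pole of order 3.

Final answer: 3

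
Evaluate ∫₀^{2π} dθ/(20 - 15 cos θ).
Call the integral J. The integrand is 2π-periodic and we integrate over a full period, so shifting θ does not change the value (θ → θ + π flips the sign of the trig term). Hence
  J = ∫₀^{2π} dθ/(20 + 15 cos θ).
Put z = e^{iθ}: then cos θ = (z + 1/z)/2, dθ = dz/(iz), and z runs once counterclockwise around |z| = 1:
  J = ∮_{|z|=1} 1/(20 + 15*(z + 1/z)/2) · dz/(iz) = (2/i) ∮_{|z|=1} dz/(15*z^2 + 40*z + 15).
The roots of 15*z^2 + 40*z + 15 are z = (-20 ± sqrt(20^2 - 15^2))/15, with sqrt(175) = 5*sqrt(7); their product is 1, so only z₊ = -4/3 + sqrt(7)/3 lies inside the unit circle (z₋ = -4/3 - sqrt(7)/3 lies outside).
z₊ is a simple zero of q(z) = 15*z^2 + 40*z + 15, so Res(1/q, z₊) = 1/q'(z₊) with q'(z) = 30*z + 40; and q'(z₊) = 15*(z₊ - z₋) = 10*sqrt(7).
Therefore J = (2/i) · 2πi · 1/(10*sqrt(7)) = 2*pi/(5*sqrt(7)) = 2*sqrt(7)*pi/35

Final answer: 2*sqrt(7)*pi/35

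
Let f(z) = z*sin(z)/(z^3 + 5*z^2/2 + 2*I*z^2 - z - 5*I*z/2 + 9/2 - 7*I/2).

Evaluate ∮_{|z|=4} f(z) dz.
pi*(164/725 + 352*I/725)*sin(3 + 2*I) + pi*(-48/725 - 236*I/725)*sin(1/2 + I) + pi*(4/25 + 4*I/25)*sin(1 + I)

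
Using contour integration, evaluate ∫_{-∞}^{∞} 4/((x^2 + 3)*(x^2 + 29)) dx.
2*pi*(-3*sqrt(29) + 29*sqrt(3))/1131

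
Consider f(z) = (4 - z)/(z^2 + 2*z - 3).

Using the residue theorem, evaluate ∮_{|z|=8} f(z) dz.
By the residue theorem, ∮_C f(z) dz = 2πi · (sum of the residues of f at the poles inside |z| = 8).

The denominator factors as (z - 1)*(z + 3), so the singularities of f are simple poles at z = 1, z = -3.
  |1|² = 1 < 64 = 8², so this pole is inside the contour.
  |-3|² = 9 < 64 = 8², so this pole is inside the contour.

With P(z) = 4 - z and Q(z) = z^2 + 2*z - 3, each pole is simple, so Res(f, z₀) = P(z₀)/Q'(z₀) with Q'(z) = 2*z + 2.
  Res(f, 1) = P(1)/Q'(1) = (3)/(4) = 3/4
  Res(f, -3) = P(-3)/Q'(-3) = (7)/(-4) = -7/4

Sum of residues inside C: -1
∮_C f(z) dz = 2πi · (-1) = -2*I*pi

Final answer: -2*I*pi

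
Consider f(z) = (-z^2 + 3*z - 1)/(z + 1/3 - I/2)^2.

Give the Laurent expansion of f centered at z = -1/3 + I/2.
Put w = z - (-1/3 + I/2), i.e. z = w - 1/3 + I/2. The denominator is w^2, so it suffices to rewrite the numerator in powers of w.

P(z) = -z^2 + 3*z - 1
P(w - 1/3 + I/2) = -67/36 + 11*I/6 + (11/3 - I)*w - w^2

Dividing each term by w^2:
  f = (-67/36 + 11*I/6)/w^2 + (11/3 - I)/w - 1

Substituting back w = z + 1/3 - I/2:
  f(z) = (-67/36 + 11*I/6)/(z + 1/3 - I/2)^2 + (11/3 - I)/(z + 1/3 - I/2) - 1

The series is finite because the numerator is a polynomial; the negative powers form the principal part, and the coefficient of 1/(z + 1/3 - I/2) gives Res(f, -1/3 + I/2) = 11/3 - I.

Final answer: (-67/36 + 11*I/6)/(z + 1/3 - I/2)^2 + (11/3 - I)/(z + 1/3 - I/2) - 1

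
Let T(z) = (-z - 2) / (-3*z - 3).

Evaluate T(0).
2/3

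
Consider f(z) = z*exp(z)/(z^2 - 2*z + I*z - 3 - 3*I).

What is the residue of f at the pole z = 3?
(12/17 - 3*I/17)*exp(3)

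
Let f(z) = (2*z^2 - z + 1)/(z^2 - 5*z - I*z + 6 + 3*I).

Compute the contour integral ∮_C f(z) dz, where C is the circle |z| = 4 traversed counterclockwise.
By the residue theorem, ∮_C f(z) dz = 2πi · (sum of the residues of f at the poles inside |z| = 4).

The denominator factors as (z - 2 - I)*(z - 3), so the singularities of f are simple poles at z = 2 + I, z = 3.
  |2 + I|² = 5 < 16 = 4², so this pole is inside the contour.
  |3|² = 9 < 16 = 4², so this pole is inside the contour.

With P(z) = 2*z^2 - z + 1 and Q(z) = z^2 - 5*z - I*z + 6 + 3*I, each pole is simple, so Res(f, z₀) = P(z₀)/Q'(z₀) with Q'(z) = 2*z - 5 - I.
  Res(f, 2 + I) = P(2 + I)/Q'(2 + I) = (5 + 7*I)/(-1 + I) = 1 - 6*I
  Res(f, 3) = P(3)/Q'(3) = (16)/(1 - I) = 8 + 8*I

Sum of residues inside C: 9 + 2*I
∮_C f(z) dz = 2πi · (9 + 2*I) = pi*(-4 + 18*I)

Final answer: pi*(-4 + 18*I)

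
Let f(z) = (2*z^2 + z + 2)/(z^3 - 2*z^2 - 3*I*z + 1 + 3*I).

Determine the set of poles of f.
The singularities of f are the zeros of the denominator. Factoring,
  z^3 - 2*z^2 - 3*I*z + 1 + 3*I = (z - 1)*(z + 1 + I)*(z - 2 - I)
so the candidates are z = 1, z = -1 - I, z = 2 + I.

Check the numerator P(z) = 2*z^2 + z + 2 at each one:
  P(1) = 5 ≠ 0, so z = 1 is a (simple) pole.
  P(-1 - I) = 1 + 3*I ≠ 0, so z = -1 - I is a (simple) pole.
  P(2 + I) = 10 + 9*I ≠ 0, so z = 2 + I is a (simple) pole.

Poles of f: {-1 - I, 1, 2 + I}

Final answer: {-1 - I, 1, 2 + I}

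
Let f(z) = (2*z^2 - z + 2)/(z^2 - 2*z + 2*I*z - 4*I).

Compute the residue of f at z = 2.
Write f(z) = P(z)/Q(z) with P(z) = 2*z^2 - z + 2 and Q(z) = z^2 - 2*z + 2*I*z - 4*I.
The denominator factors as Q(z) = (z + 2*I)*(z - 2), so z = 2 is a simple zero of Q and P is analytic there; z = 2 is therefore a simple pole and
  Res(f, z₀) = P(z₀)/Q'(z₀).

Q'(z) = 2*z - 2 + 2*I, so Q'(2) = 2 + 2*I.
P(2) = 8.

Res(f, 2) = (8)/(2 + 2*I) = 2 - 2*I

Final answer: 2 - 2*I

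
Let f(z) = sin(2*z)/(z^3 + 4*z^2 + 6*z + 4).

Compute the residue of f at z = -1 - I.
Write f(z) = P(z)/Q(z) with P(z) = sin(2*z) and Q(z) = z^3 + 4*z^2 + 6*z + 4.
The denominator factors as Q(z) = (z + 2)*(z + 1 - I)*(z + 1 + I), so z = -1 - I is a simple zero of Q and P is analytic there; z = -1 - I is therefore a simple pole and
  Res(f, z₀) = P(z₀)/Q'(z₀).

Q'(z) = 3*z^2 + 8*z + 6, so Q'(-1 - I) = -2 - 2*I.
P(-1 - I) = -sin(2 + 2*I).

Res(f, -1 - I) = (-sin(2 + 2*I))/(-2 - 2*I) = (1/4 - I/4)*sin(2 + 2*I)

Final answer: (1/4 - I/4)*sin(2 + 2*I)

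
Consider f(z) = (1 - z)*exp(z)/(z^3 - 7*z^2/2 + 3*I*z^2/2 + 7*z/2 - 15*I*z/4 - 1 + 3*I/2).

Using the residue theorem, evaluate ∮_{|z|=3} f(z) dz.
By the residue theorem, ∮_C f(z) dz = 2πi · (sum of the residues of f at the poles inside |z| = 3).

The denominator factors as (z - 1/2)*(z - 2)*(z - 1 + 3*I/2), so the singularities of f are simple poles at z = 1/2, z = 2, z = 1 - 3*I/2.
  |1/2|² = 1/4 < 9 = 3², so this pole is inside the contour.
  |2|² = 4 < 9 = 3², so this pole is inside the contour.
  |1 - 3*I/2|² = 13/4 < 9 = 3², so this pole is inside the contour.

With P(z) = (1 - z)*exp(z) and Q(z) = z^3 - 7*z^2/2 + 3*I*z^2/2 + 7*z/2 - 15*I*z/4 - 1 + 3*I/2, each pole is simple, so Res(f, z₀) = P(z₀)/Q'(z₀) with Q'(z) = 3*z^2 - 7*z + 3*I*z + 7/2 - 15*I/4.
  Res(f, 1/2) = P(1/2)/Q'(1/2) = (exp(1/2)/2)/(3/4 - 9*I/4) = (1/15 + I/5)*exp(1/2)
  Res(f, 2) = P(2)/Q'(2) = (-exp(2))/(3/2 + 9*I/4) = (-8/39 + 4*I/13)*exp(2)
  Res(f, 1 - 3*I/2) = P(1 - 3*I/2)/Q'(1 - 3*I/2) = (3*I*exp(1 - 3*I/2)/2)/(-11/4 + 3*I/4) = (9/65 - 33*I/65)*exp(1 - 3*I/2)

Sum of residues inside C: (9/65 - 33*I/65)*exp(1 - 3*I/2) + (1/15 + I/5)*exp(1/2) + (-8/39 + 4*I/13)*exp(2)
∮_C f(z) dz = 2πi · ((9/65 - 33*I/65)*exp(1 - 3*I/2) + (1/15 + I/5)*exp(1/2) + (-8/39 + 4*I/13)*exp(2)) = pi*(-8/13 - 16*I/39)*exp(2) + pi*(66/65 + 18*I/65)*exp(1 - 3*I/2) + pi*(-2/5 + 2*I/15)*exp(1/2)

Final answer: pi*(-8/13 - 16*I/39)*exp(2) + pi*(66/65 + 18*I/65)*exp(1 - 3*I/2) + pi*(-2/5 + 2*I/15)*exp(1/2)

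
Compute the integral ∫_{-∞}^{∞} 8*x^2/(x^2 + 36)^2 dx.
2*pi/3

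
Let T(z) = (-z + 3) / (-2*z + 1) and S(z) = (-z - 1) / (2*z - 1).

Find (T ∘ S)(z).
(T ∘ S)(z) = T(S(z)) = ((-1)*S(z) + (3))/((-2)*S(z) + (1)). Multiply numerator and denominator by 2*z - 1:
  numerator:   (-1)*(-z - 1) + (3)*(2*z - 1) = 7*z - 2
  denominator: (-2)*(-z - 1) + (1)*(2*z - 1) = 4*z + 1
(T ∘ S)(z) = (7*z - 2)/(4*z + 1)

Final answer: (7*z - 2)/(4*z + 1)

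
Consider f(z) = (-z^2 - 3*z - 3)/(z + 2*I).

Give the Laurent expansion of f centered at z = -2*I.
Put w = z - (-2*I), i.e. z = w - 2*I. The denominator is w, so it suffices to rewrite the numerator in powers of w.

P(z) = -z^2 - 3*z - 3
P(w - 2*I) = 1 + 6*I + (-3 + 4*I)*w - w^2

Dividing each term by w:
  f = (1 + 6*I)/w - 3 + 4*I - w

Substituting back w = z + 2*I:
  f(z) = (1 + 6*I)/(z + 2*I) - 3 + 4*I - (z + 2*I)

The series is finite because the numerator is a polynomial; the negative powers form the principal part, and the coefficient of 1/(z + 2*I) gives Res(f, -2*I) = 1 + 6*I.

Final answer: (1 + 6*I)/(z + 2*I) - 3 + 4*I - (z + 2*I)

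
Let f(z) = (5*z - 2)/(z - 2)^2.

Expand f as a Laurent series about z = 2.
8/(z - 2)^2 + 5/(z - 2)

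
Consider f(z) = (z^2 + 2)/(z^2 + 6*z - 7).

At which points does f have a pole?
{-7, 1}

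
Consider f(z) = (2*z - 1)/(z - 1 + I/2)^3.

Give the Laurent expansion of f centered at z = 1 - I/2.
Put w = z - (1 - I/2), i.e. z = w + 1 - I/2. The denominator is w^3, so it suffices to rewrite the numerator in powers of w.

P(z) = 2*z - 1
P(w + 1 - I/2) = 1 - I + 2*w

Dividing each term by w^3:
  f = (1 - I)/w^3 + 2/w^2

Substituting back w = z - 1 + I/2:
  f(z) = (1 - I)/(z - 1 + I/2)^3 + 2/(z - 1 + I/2)^2

The series is finite because the numerator is a polynomial; the negative powers form the principal part.

Final answer: (1 - I)/(z - 1 + I/2)^3 + 2/(z - 1 + I/2)^2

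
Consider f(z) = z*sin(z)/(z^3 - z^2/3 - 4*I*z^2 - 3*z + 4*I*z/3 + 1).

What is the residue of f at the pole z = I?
Write f(z) = P(z)/Q(z) with P(z) = z*sin(z) and Q(z) = z^3 - z^2/3 - 4*I*z^2 - 3*z + 4*I*z/3 + 1.
The denominator factors as Q(z) = (z - 3*I)*(z - I)*(z - 1/3), so z = I is a simple zero of Q and P is analytic there; z = I is therefore a simple pole and
  Res(f, z₀) = P(z₀)/Q'(z₀).

Q'(z) = 3*z^2 - 2*z/3 - 8*I*z - 3 + 4*I/3, so Q'(I) = 2 + 2*I/3.
P(I) = -sinh(1).

Res(f, I) = (-sinh(1))/(2 + 2*I/3) = (-9/20 + 3*I/20)*sinh(1)

Final answer: (-9/20 + 3*I/20)*sinh(1)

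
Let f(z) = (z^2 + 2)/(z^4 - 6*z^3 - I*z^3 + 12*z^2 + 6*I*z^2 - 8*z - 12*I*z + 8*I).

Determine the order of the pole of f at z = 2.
Factor the denominator:
  z^4 - 6*z^3 - I*z^3 + 12*z^2 + 6*I*z^2 - 8*z - 12*I*z + 8*I = (z - 2)^3*(z - I)

The numerator P(z) = z^2 + 2 has P(2) = 6 ≠ 0, so no factor of (z - 2) cancels.
Near z = 2 we can therefore write f(z) = g(z)/(z - 2)^3 with g analytic at 2 and g(2) ≠ 0 (g is the numerator divided by the remaining denominator factors).

Hence z = 2 is a pole of order 3.

Final answer: 3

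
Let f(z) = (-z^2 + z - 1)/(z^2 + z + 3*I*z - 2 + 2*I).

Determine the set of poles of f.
The singularities of f are the zeros of the denominator. Factoring,
  z^2 + z + 3*I*z - 2 + 2*I = (z + 1 + I)*(z + 2*I)
so the candidates are z = -1 - I, z = -2*I.

Check the numerator P(z) = -z^2 + z - 1 at each one:
  P(-1 - I) = -2 - 3*I ≠ 0, so z = -1 - I is a (simple) pole.
  P(-2*I) = 3 - 2*I ≠ 0, so z = -2*I is a (simple) pole.

Poles of f: {-1 - I, -2*I}

Final answer: {-1 - I, -2*I}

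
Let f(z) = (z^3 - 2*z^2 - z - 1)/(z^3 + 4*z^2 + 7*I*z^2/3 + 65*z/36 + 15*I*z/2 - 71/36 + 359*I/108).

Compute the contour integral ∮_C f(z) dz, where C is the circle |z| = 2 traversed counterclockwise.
By the residue theorem, ∮_C f(z) dz = 2πi · (sum of the residues of f at the poles inside |z| = 2).

The denominator factors as (z + 1/3 + 3*I/2)*(z + 2/3 + I/2)*(z + 3 + I/3), so the singularities of f are simple poles at z = -1/3 - 3*I/2, z = -2/3 - I/2, z = -3 - I/3.
  |-1/3 - 3*I/2|² = 85/36 < 4 = 2², so this pole is inside the contour.
  |-2/3 - I/2|² = 25/36 < 4 = 2², so this pole is inside the contour.
  |-3 - I/3|² = 82/9 > 4 = 2², so this pole is outside the contour.

With P(z) = z^3 - 2*z^2 - z - 1 and Q(z) = z^3 + 4*z^2 + 7*I*z^2/3 + 65*z/36 + 15*I*z/2 - 71/36 + 359*I/108, each pole is simple, so Res(f, z₀) = P(z₀)/Q'(z₀) with Q'(z) = 3*z^2 + 8*z + 14*I*z/3 + 65/36 + 15*I/2.
  Res(f, -1/3 - 3*I/2) = P(-1/3 - 3*I/2)/Q'(-1/3 - 3*I/2) = (629/108 + 19*I/8)/(-5/18 - 55*I/18) = -6901/7320 + 2665*I/1464
  Res(f, -2/3 - I/2) = P(-2/3 - I/2)/Q'(-2/3 - I/2) = (-14/27 - 11*I/8)/(-11/18 + 43*I/18) = -11539/23640 + 8083*I/23640

Sum of residues inside C: -85974/60085 + 389761*I/180255
∮_C f(z) dz = 2πi · (-85974/60085 + 389761*I/180255) = pi*(-779522/180255 - 171948*I/60085)

Final answer: pi*(-779522/180255 - 171948*I/60085)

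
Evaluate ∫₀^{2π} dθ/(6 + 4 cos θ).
sqrt(5)*pi/5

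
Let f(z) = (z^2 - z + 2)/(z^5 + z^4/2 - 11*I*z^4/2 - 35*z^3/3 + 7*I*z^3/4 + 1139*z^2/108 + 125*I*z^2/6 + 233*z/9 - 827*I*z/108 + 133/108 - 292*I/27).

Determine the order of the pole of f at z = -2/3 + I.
3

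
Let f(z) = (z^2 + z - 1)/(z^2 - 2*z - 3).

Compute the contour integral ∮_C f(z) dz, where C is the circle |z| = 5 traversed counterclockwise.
By the residue theorem, ∮_C f(z) dz = 2πi · (sum of the residues of f at the poles inside |z| = 5).

The denominator factors as (z - 3)*(z + 1), so the singularities of f are simple poles at z = 3, z = -1.
  |3|² = 9 < 25 = 5², so this pole is inside the contour.
  |-1|² = 1 < 25 = 5², so this pole is inside the contour.

With P(z) = z^2 + z - 1 and Q(z) = z^2 - 2*z - 3, each pole is simple, so Res(f, z₀) = P(z₀)/Q'(z₀) with Q'(z) = 2*z - 2.
  Res(f, 3) = P(3)/Q'(3) = (11)/(4) = 11/4
  Res(f, -1) = P(-1)/Q'(-1) = (-1)/(-4) = 1/4

Sum of residues inside C: 3
∮_C f(z) dz = 2πi · (3) = 6*I*pi

Final answer: 6*I*pi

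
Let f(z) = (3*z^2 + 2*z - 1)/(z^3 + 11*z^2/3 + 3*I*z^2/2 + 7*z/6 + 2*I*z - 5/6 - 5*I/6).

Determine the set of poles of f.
The singularities of f are the zeros of the denominator. Factoring,
  z^3 + 11*z^2/3 + 3*I*z^2/2 + 7*z/6 + 2*I*z - 5/6 - 5*I/6 = (z + 3 + I)*(z - 1/3)*(z + 1 + I/2)
so the candidates are z = -3 - I, z = 1/3, z = -1 - I/2.

Check the numerator P(z) = 3*z^2 + 2*z - 1 at each one:
  P(-3 - I) = 17 + 16*I ≠ 0, so z = -3 - I is a (simple) pole.
  P(1/3) = 0, so the factor (z - 1/3) cancels and z = 1/3 is only a removable singularity, not a pole.
  P(-1 - I/2) = -3/4 + 2*I ≠ 0, so z = -1 - I/2 is a (simple) pole.

Poles of f: {-3 - I, -1 - I/2}

Final answer: {-3 - I, -1 - I/2}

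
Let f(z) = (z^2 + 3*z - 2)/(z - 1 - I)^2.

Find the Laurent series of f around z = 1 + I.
(1 + 5*I)/(z - 1 - I)^2 + (5 + 2*I)/(z - 1 - I) + 1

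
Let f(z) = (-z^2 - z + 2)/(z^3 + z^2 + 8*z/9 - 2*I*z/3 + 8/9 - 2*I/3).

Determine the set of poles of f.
{-1, -1/3 - I, 1/3 + I}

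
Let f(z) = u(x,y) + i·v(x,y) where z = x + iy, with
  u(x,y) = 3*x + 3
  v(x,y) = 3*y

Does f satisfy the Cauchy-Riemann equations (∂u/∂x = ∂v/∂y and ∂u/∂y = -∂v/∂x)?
∂u/∂x = 3
∂v/∂y = 3
∂u/∂y = 0
∂v/∂x = 0
∂u/∂x = ∂v/∂y and ∂u/∂y = -∂v/∂x hold identically; f is analytic.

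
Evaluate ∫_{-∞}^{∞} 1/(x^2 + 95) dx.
Let f(z) = 1/(z^2 + 95). The denominator has no real zeros and deg Q - deg P = 2 ≥ 2, so the integral of f over the upper semicircle |z| = R tends to 0 as R → ∞. Closing the contour in the upper half-plane,
  ∫_{-∞}^{∞} f(x) dx = 2πi · Σ Res(f, z_k)  over the poles with Im z_k > 0.

Zeros of the denominator: z^2 + 95 = 0 gives z = ±sqrt(95)*I.
Upper half-plane: z = sqrt(95)*I (simple).

Each pole is a simple zero of Q(z) = z^2 + 95, so Res(f, z₀) = P(z₀)/Q'(z₀) with P(z) = 1, Q'(z) = 2*z:
  Res(f, sqrt(95)*I) = (1)/(2*sqrt(95)*I) = -sqrt(95)*I/190

∫_{-∞}^{∞} f(x) dx = 2πi · (-sqrt(95)*I/190) = sqrt(95)*pi/95

Final answer: sqrt(95)*pi/95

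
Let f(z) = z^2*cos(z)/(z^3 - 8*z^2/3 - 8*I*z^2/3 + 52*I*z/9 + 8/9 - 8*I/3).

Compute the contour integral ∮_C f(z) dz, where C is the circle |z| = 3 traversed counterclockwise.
By the residue theorem, ∮_C f(z) dz = 2πi · (sum of the residues of f at the poles inside |z| = 3).

The denominator factors as (z - 2 - 2*I/3)*(z - 2*I)*(z - 2/3), so the singularities of f are simple poles at z = 2 + 2*I/3, z = 2*I, z = 2/3.
  |2 + 2*I/3|² = 40/9 < 9 = 3², so this pole is inside the contour.
  |2*I|² = 4 < 9 = 3², so this pole is inside the contour.
  |2/3|² = 4/9 < 9 = 3², so this pole is inside the contour.

With P(z) = z^2*cos(z) and Q(z) = z^3 - 8*z^2/3 - 8*I*z^2/3 + 52*I*z/9 + 8/9 - 8*I/3, each pole is simple, so Res(f, z₀) = P(z₀)/Q'(z₀) with Q'(z) = 3*z^2 - 16*z/3 - 16*I*z/3 + 52*I/9.
  Res(f, 2 + 2*I/3) = P(2 + 2*I/3)/Q'(2 + 2*I/3) = ((32/9 + 8*I/3)*cos(2 + 2*I/3))/(32/9 - 4*I/9) = (58/65 + 56*I/65)*cos(2 + 2*I/3)
  Res(f, 2*I) = P(2*I)/Q'(2*I) = (-4*cosh(2))/(-4/3 - 44*I/9) = (27/130 - 99*I/130)*cosh(2)
  Res(f, 2/3) = P(2/3)/Q'(2/3) = (4*cos(2/3)/9)/(-20/9 + 20*I/9) = (-1/10 - I/10)*cos(2/3)

Sum of residues inside C: (27/130 - 99*I/130)*cosh(2) + (58/65 + 56*I/65)*cos(2 + 2*I/3) + (-1/10 - I/10)*cos(2/3)
∮_C f(z) dz = 2πi · ((27/130 - 99*I/130)*cosh(2) + (58/65 + 56*I/65)*cos(2 + 2*I/3) + (-1/10 - I/10)*cos(2/3)) = pi*(1/5 - I/5)*cos(2/3) + pi*(-112/65 + 116*I/65)*cos(2 + 2*I/3) + pi*(99/65 + 27*I/65)*cosh(2)

Final answer: pi*(1/5 - I/5)*cos(2/3) + pi*(-112/65 + 116*I/65)*cos(2 + 2*I/3) + pi*(99/65 + 27*I/65)*cosh(2)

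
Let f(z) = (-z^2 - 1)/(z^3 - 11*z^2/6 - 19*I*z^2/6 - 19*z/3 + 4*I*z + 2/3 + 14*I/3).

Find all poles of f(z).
The singularities of f are the zeros of the denominator. Factoring,
  z^3 - 11*z^2/6 - 19*I*z^2/6 - 19*z/3 + 4*I*z + 2/3 + 14*I/3 = (z + 1/2 - 3*I/2)*(z + 2/3 - 2*I/3)*(z - 3 - I)
so the candidates are z = -1/2 + 3*I/2, z = -2/3 + 2*I/3, z = 3 + I.

Check the numerator P(z) = -z^2 - 1 at each one:
  P(-1/2 + 3*I/2) = 1 + 3*I/2 ≠ 0, so z = -1/2 + 3*I/2 is a (simple) pole.
  P(-2/3 + 2*I/3) = -1 + 8*I/9 ≠ 0, so z = -2/3 + 2*I/3 is a (simple) pole.
  P(3 + I) = -9 - 6*I ≠ 0, so z = 3 + I is a (simple) pole.

Poles of f: {-2/3 + 2*I/3, -1/2 + 3*I/2, 3 + I}

Final answer: {-2/3 + 2*I/3, -1/2 + 3*I/2, 3 + I}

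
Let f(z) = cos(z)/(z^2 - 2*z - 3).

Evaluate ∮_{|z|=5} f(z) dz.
By the residue theorem, ∮_C f(z) dz = 2πi · (sum of the residues of f at the poles inside |z| = 5).

The denominator factors as (z - 3)*(z + 1), so the singularities of f are simple poles at z = 3, z = -1.
  |3|² = 9 < 25 = 5², so this pole is inside the contour.
  |-1|² = 1 < 25 = 5², so this pole is inside the contour.

With P(z) = cos(z) and Q(z) = z^2 - 2*z - 3, each pole is simple, so Res(f, z₀) = P(z₀)/Q'(z₀) with Q'(z) = 2*z - 2.
  Res(f, 3) = P(3)/Q'(3) = (cos(3))/(4) = cos(3)/4
  Res(f, -1) = P(-1)/Q'(-1) = (cos(1))/(-4) = -cos(1)/4

Sum of residues inside C: cos(3)/4 - cos(1)/4
∮_C f(z) dz = 2πi · (cos(3)/4 - cos(1)/4) = I*pi*cos(3)/2 - I*pi*cos(1)/2

Final answer: I*pi*cos(3)/2 - I*pi*cos(1)/2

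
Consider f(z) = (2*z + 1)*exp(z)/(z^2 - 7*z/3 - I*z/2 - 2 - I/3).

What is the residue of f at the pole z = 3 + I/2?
Write f(z) = P(z)/Q(z) with P(z) = (2*z + 1)*exp(z) and Q(z) = z^2 - 7*z/3 - I*z/2 - 2 - I/3.
The denominator factors as Q(z) = (z - 3 - I/2)*(z + 2/3), so z = 3 + I/2 is a simple zero of Q and P is analytic there; z = 3 + I/2 is therefore a simple pole and
  Res(f, z₀) = P(z₀)/Q'(z₀).

Q'(z) = 2*z - 7/3 - I/2, so Q'(3 + I/2) = 11/3 + I/2.
P(3 + I/2) = (7 + I)*exp(3 + I/2).

Res(f, 3 + I/2) = ((7 + I)*exp(3 + I/2))/(11/3 + I/2) = (942/493 + 6*I/493)*exp(3 + I/2)

Final answer: (942/493 + 6*I/493)*exp(3 + I/2)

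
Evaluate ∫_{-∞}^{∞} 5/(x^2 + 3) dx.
5*sqrt(3)*pi/3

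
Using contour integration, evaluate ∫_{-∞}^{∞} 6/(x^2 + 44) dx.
3*sqrt(11)*pi/11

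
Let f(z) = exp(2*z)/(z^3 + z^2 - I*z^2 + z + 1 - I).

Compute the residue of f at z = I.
Write f(z) = P(z)/Q(z) with P(z) = exp(2*z) and Q(z) = z^3 + z^2 - I*z^2 + z + 1 - I.
The denominator factors as Q(z) = (z - I)*(z + I)*(z + 1 - I), so z = I is a simple zero of Q and P is analytic there; z = I is therefore a simple pole and
  Res(f, z₀) = P(z₀)/Q'(z₀).

Q'(z) = 3*z^2 + 2*z - 2*I*z + 1, so Q'(I) = 2*I.
P(I) = exp(2*I).

Res(f, I) = (exp(2*I))/(2*I) = -I*exp(2*I)/2

Final answer: -I*exp(2*I)/2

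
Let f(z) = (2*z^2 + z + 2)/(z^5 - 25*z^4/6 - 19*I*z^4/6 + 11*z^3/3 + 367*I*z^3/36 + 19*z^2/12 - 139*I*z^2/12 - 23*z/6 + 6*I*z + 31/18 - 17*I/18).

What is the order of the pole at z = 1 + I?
Factor the denominator:
  z^5 - 25*z^4/6 - 19*I*z^4/6 + 11*z^3/3 + 367*I*z^3/36 + 19*z^2/12 - 139*I*z^2/12 - 23*z/6 + 6*I*z + 31/18 - 17*I/18 = (z - 1 - I)^3*(z - 2/3 + I/2)*(z - 1/2 - 2*I/3)

The numerator P(z) = 2*z^2 + z + 2 has P(1 + I) = 3 + 5*I ≠ 0, so no factor of (z - 1 - I) cancels.
Near z = 1 + I we can therefore write f(z) = g(z)/(z - 1 - I)^3 with g analytic at 1 + I and g(1 + I) ≠ 0 (g is the numerator divided by the remaining denominator factors).

Hence z = 1 + I is a pole of order 3.

Final answer: 3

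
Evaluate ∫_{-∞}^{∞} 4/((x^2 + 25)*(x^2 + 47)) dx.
Let f(z) = 4/((z^2 + 25)*(z^2 + 47)). The denominator has no real zeros and deg Q - deg P = 4 ≥ 2, so the integral of f over the upper semicircle |z| = R tends to 0 as R → ∞. Closing the contour in the upper half-plane,
  ∫_{-∞}^{∞} f(x) dx = 2πi · Σ Res(f, z_k)  over the poles with Im z_k > 0.

Zeros of the denominator: z^2 + 25 = 0 gives z = ±5*I; z^2 + 47 = 0 gives z = ±sqrt(47)*I.
Upper half-plane: z = 5*I, z = sqrt(47)*I (simple).

Each pole is a simple zero of Q(z) = z^4 + 72*z^2 + 1175, so Res(f, z₀) = P(z₀)/Q'(z₀) with P(z) = 4, Q'(z) = 4*z^3 + 144*z:
  Res(f, 5*I) = (4)/(220*I) = -I/55
  Res(f, sqrt(47)*I) = (4)/(-44*sqrt(47)*I) = sqrt(47)*I/517

Sum of residues: I*(-47 + 5*sqrt(47))/2585
∫_{-∞}^{∞} f(x) dx = 2πi · (I*(-47 + 5*sqrt(47))/2585) = 2*pi*(47 - 5*sqrt(47))/2585

Final answer: 2*pi*(47 - 5*sqrt(47))/2585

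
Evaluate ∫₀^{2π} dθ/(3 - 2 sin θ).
Call the integral J. The integrand is 2π-periodic and we integrate over a full period, so shifting θ does not change the value (θ → θ + π/2 turns sin θ into cos θ; θ → θ + π flips the sign of the trig term). Hence
  J = ∫₀^{2π} dθ/(3 + 2 cos θ).
Put z = e^{iθ}: then cos θ = (z + 1/z)/2, dθ = dz/(iz), and z runs once counterclockwise around |z| = 1:
  J = ∮_{|z|=1} 1/(3 + 2*(z + 1/z)/2) · dz/(iz) = (2/i) ∮_{|z|=1} dz/(2*z^2 + 6*z + 2).
The roots of 2*z^2 + 6*z + 2 are z = (-3 ± sqrt(3^2 - 2^2))/2, with sqrt(5) = sqrt(5); their product is 1, so only z₊ = -3/2 + sqrt(5)/2 lies inside the unit circle (z₋ = -3/2 - sqrt(5)/2 lies outside).
z₊ is a simple zero of q(z) = 2*z^2 + 6*z + 2, so Res(1/q, z₊) = 1/q'(z₊) with q'(z) = 4*z + 6; and q'(z₊) = 2*(z₊ - z₋) = 2*sqrt(5).
Therefore J = (2/i) · 2πi · 1/(2*sqrt(5)) = 2*pi/(sqrt(5)) = 2*sqrt(5)*pi/5

Final answer: 2*sqrt(5)*pi/5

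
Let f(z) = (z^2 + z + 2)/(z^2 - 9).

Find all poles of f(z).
The singularities of f are the zeros of the denominator. Factoring,
  z^2 - 9 = (z - 3)*(z + 3)
so the candidates are z = 3, z = -3.

Check the numerator P(z) = z^2 + z + 2 at each one:
  P(3) = 14 ≠ 0, so z = 3 is a (simple) pole.
  P(-3) = 8 ≠ 0, so z = -3 is a (simple) pole.

Poles of f: {-3, 3}

Final answer: {-3, 3}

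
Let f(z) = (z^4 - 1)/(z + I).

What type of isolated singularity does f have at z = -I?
The numerator vanishes at z = -I ((-I)^4 = 1), so it is divisible by z + I:
  z^4 - 1 = (z + I)*(z^3 - I*z^2 - z + I)
Hence for z ≠ -I, f(z) = z^3 - I*z^2 - z + I, a polynomial, and lim_{z→-I} f(z) = 4*I is finite.
So the singularity is removable.

Final answer: removable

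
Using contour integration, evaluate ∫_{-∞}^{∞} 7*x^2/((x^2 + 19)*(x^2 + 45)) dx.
Let f(z) = 7*z^2/((z^2 + 19)*(z^2 + 45)). The denominator has no real zeros and deg Q - deg P = 2 ≥ 2, so the integral of f over the upper semicircle |z| = R tends to 0 as R → ∞. Closing the contour in the upper half-plane,
  ∫_{-∞}^{∞} f(x) dx = 2πi · Σ Res(f, z_k)  over the poles with Im z_k > 0.

Zeros of the denominator: z^2 + 45 = 0 gives z = ±3*sqrt(5)*I; z^2 + 19 = 0 gives z = ±sqrt(19)*I.
Upper half-plane: z = sqrt(19)*I, z = 3*sqrt(5)*I (simple).

Each pole is a simple zero of Q(z) = z^4 + 64*z^2 + 855, so Res(f, z₀) = P(z₀)/Q'(z₀) with P(z) = 7*z^2, Q'(z) = 4*z^3 + 128*z:
  Res(f, sqrt(19)*I) = (-133)/(52*sqrt(19)*I) = 7*sqrt(19)*I/52
  Res(f, 3*sqrt(5)*I) = (-315)/(-156*sqrt(5)*I) = -21*sqrt(5)*I/52

Sum of residues: 7*I*(-3*sqrt(5) + sqrt(19))/52
∫_{-∞}^{∞} f(x) dx = 2πi · (7*I*(-3*sqrt(5) + sqrt(19))/52) = 7*pi*(-sqrt(19) + 3*sqrt(5))/26

Final answer: 7*pi*(-sqrt(19) + 3*sqrt(5))/26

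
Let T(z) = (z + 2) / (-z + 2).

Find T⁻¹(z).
Set w = T(z) = (z + 2) / (-z + 2) and solve for z:
  w*(-z + 2) = z + 2
  2*w + z*(-w - 1) - 2 = 0
  z*(-w - 1) = 2 - 2*w
  z = (2*w - 2)/(w + 1)
Renaming the variable, T⁻¹(z) = (2*z - 2)/(z + 1).
(Check: ad - bc = 4 ≠ 0, so T is invertible.)

Final answer: (2*z - 2)/(z + 1)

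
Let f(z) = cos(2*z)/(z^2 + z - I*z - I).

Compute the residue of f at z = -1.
(-1/2 + I/2)*cos(2)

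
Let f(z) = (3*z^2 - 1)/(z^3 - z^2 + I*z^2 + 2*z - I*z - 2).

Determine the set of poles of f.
{-2*I, I, 1}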